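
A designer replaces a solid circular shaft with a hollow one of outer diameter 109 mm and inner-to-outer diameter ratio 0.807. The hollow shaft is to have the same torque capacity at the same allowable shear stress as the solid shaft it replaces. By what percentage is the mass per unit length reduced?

Equal τ_max and T ⇒ the solid shaft needs d_s³ = d_o³(1−k⁴), so d_s = 109·(1−0.807⁴)^(1/3) = 90.69 mm.
Area ratio A_h/A_s = d_o²(1−k²)/d_s² = (1−k²)/(1−k⁴)^(2/3) = 0.5038.
Mass saving = 1 − 0.5038 = 49.6 %.

49.6 %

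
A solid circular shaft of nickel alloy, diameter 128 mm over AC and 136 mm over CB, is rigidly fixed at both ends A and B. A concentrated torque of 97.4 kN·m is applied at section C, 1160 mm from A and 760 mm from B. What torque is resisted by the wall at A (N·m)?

33100 N·m

Compatibility: T_A·a/J_AC = T_B·b/J_CB with T_A + T_B = T₀.
J_AC = 2.64×10^-5 m⁴, J_CB = 3.36×10^-5 m⁴, so T_A = T₀·(J_AC/a)/((J_AC/a)+(J_CB/b)) = 33070 N·m, T_B = 64330 N·m.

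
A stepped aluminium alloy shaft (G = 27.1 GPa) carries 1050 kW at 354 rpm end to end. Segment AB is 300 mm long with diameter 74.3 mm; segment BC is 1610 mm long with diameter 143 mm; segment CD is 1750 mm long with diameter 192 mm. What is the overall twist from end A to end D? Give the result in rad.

ω = 2π·354/60 = 37.07 rad/s, so T = P/ω = 1050×10³ / 37.07 = 28320 N·m.
J_AB = π(0.0743)⁴/32 = 2.99×10^-6 m⁴; J_BC = π(0.143)⁴/32 = 4.11×10^-5 m⁴; J_CD = π(0.192)⁴/32 = 1.33×10^-4 m⁴.
θ = (T/G)·Σ L_i/J_i = (28320/27.1×10⁹)·(0.300/2.99×10^-6 + 1.61/4.11×10^-5 + 1.75/1.33×10^-4) = 0.1595 rad.

0.159 rad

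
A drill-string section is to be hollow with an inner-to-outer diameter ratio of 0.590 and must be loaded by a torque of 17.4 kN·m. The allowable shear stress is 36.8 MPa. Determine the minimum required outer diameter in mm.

For a hollow shaft with d_i/d_o = 0.590: τ_max = 16T/(π d_o³ (1−k⁴)), so d_o = [16T/(π τ_allow (1−k⁴))]^(1/3) = [16·17400/(π·3.68×10^7·0.8788)]^(1/3) = 0.1399 m.

140 mm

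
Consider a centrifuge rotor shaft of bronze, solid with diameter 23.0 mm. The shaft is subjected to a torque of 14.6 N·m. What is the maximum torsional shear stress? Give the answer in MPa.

J = πd⁴/32 = π(0.0230)⁴/32 = 2.747×10^-8 m⁴.
τ_max = T·r/J = 14.60 × 0.0115 / 2.747×10^-8 = 6.111×10^6 Pa.

6.11 MPa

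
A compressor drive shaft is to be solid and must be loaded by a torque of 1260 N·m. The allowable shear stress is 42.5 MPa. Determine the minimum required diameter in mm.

53.2 mm

For a solid shaft τ_max = 16T/(πd³), so d = (16T/(π τ_allow))^(1/3) = (16·1260/(π·4.25×10^7))^(1/3) = 0.05325 m.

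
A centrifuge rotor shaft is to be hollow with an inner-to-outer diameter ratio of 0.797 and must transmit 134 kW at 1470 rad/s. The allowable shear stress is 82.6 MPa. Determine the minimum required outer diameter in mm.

21.1 mm

ω = 1470 rad/s, so T = P/ω = 134×10³ / 1470 = 91.16 N·m.
For a hollow shaft with d_i/d_o = 0.797: τ_max = 16T/(π d_o³ (1−k⁴)), so d_o = [16T/(π τ_allow (1−k⁴))]^(1/3) = [16·91.16/(π·8.26×10^7·0.5965)]^(1/3) = 0.02112 m.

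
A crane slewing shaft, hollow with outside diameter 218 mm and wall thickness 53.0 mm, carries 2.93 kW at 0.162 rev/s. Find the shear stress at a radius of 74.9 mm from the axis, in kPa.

ω = 2π·0.162 = 1.018 rad/s, so T = P/ω = 2.93×10³ / 1.018 = 2879 N·m.
J = π(d_o⁴ − d_i⁴)/32 = π(0.218⁴ − 0.112⁴)/32 = 2.063×10^-4 m⁴.
Shear stress varies linearly with radius: τ = T·r/J = 2879 × 0.0749 / 2.063×10^-4 = 1.045×10^6 Pa.

1050 kPa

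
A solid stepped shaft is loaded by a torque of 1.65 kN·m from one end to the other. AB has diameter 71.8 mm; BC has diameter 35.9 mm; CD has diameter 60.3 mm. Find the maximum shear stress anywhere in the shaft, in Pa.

Under the same torque, τ_max = 16T/(πd³) is largest where d is smallest — segment BC (d = 35.9 mm).
τ_max = 16·1650/(π·(0.0359)³) = 1.816×10^8 Pa.

1.82e8 Pa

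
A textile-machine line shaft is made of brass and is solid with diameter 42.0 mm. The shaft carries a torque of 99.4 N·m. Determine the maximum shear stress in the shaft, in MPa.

J = πd⁴/32 = π(0.0420)⁴/32 = 3.055×10^-7 m⁴.
τ_max = T·r/J = 99.40 × 0.0210 / 3.055×10^-7 = 6.833×10^6 Pa.

6.83 MPa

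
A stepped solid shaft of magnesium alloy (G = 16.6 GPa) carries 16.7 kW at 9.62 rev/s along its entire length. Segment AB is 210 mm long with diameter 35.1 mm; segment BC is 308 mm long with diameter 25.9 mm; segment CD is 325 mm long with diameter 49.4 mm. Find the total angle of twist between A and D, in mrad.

ω = 2π·9.62 = 60.44 rad/s, so T = P/ω = 16.7×10³ / 60.44 = 276.3 N·m.
J_AB = π(0.0351)⁴/32 = 1.49×10^-7 m⁴; J_BC = π(0.0259)⁴/32 = 4.42×10^-8 m⁴; J_CD = π(0.0494)⁴/32 = 5.85×10^-7 m⁴.
θ = (T/G)·Σ L_i/J_i = (276.3/16.6×10⁹)·(0.210/1.49×10^-7 + 0.308/4.42×10^-8 + 0.325/5.85×10^-7) = 0.1487 rad.

149 mrad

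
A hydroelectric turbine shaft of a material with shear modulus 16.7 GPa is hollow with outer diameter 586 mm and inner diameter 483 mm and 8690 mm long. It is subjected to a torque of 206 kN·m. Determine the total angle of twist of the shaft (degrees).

J = π(d_o⁴ − d_i⁴)/32 = π(0.586⁴ − 0.483⁴)/32 = 6.234×10^-3 m⁴.
θ = T·L/(G·J) = 206000 × 8.69 / (16.7×10⁹ × 6.234×10^-3) = 0.01720 rad.

0.985°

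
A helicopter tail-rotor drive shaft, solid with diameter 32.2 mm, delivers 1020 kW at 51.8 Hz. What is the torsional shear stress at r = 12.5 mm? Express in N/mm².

371 N/mm²

ω = 2π·51.8 = 325.5 rad/s, so T = P/ω = 1020×10³ / 325.5 = 3134 N·m.
J = πd⁴/32 = π(0.0322)⁴/32 = 1.055×10^-7 m⁴.
Shear stress varies linearly with radius: τ = T·r/J = 3134 × 0.0125 / 1.055×10^-7 = 3.712×10^8 Pa.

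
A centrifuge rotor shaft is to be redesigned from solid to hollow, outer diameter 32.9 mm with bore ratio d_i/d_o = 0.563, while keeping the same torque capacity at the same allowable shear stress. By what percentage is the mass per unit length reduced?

26.7 %

Equal τ_max and T ⇒ the solid shaft needs d_s³ = d_o³(1−k⁴), so d_s = 32.9·(1−0.563⁴)^(1/3) = 31.76 mm.
Area ratio A_h/A_s = d_o²(1−k²)/d_s² = (1−k²)/(1−k⁴)^(2/3) = 0.7330.
Mass saving = 1 − 0.7330 = 26.7 %.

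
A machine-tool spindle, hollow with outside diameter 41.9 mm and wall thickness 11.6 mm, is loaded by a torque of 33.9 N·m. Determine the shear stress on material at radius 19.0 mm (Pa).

J = π(d_o⁴ − d_i⁴)/32 = π(0.0419⁴ − 0.0187⁴)/32 = 2.906×10^-7 m⁴.
Shear stress varies linearly with radius: τ = T·r/J = 33.90 × 0.0190 / 2.906×10^-7 = 2.217×10^6 Pa.

2.22e6 Pa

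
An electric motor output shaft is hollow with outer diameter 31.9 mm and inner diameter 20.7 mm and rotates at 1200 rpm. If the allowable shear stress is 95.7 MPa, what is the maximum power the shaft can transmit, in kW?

J = π(d_o⁴ − d_i⁴)/32 = π(0.0319⁴ − 0.0207⁴)/32 = 8.364×10^-8 m⁴.
T_max = τ_allow·J/r = 9.57×10^7 × 8.364×10^-8 / 0.0159 = 501.8 N·m.
ω = 2π·1200/60 = 125.7 rad/s, so P_max = T_max·ω = 6.306×10^4 W.

63.1 kW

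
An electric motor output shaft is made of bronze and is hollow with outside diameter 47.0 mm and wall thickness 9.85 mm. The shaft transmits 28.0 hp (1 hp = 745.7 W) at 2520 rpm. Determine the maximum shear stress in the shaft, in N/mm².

ω = 2π·2520/60 = 263.9 rad/s, so T = P/ω = 28.0×745.7 / 263.9 = 79.12 N·m.
J = π(d_o⁴ − d_i⁴)/32 = π(0.0470⁴ − 0.0273⁴)/32 = 4.245×10^-7 m⁴.
τ_max = T·r/J = 79.12 × 0.0235 / 4.245×10^-7 = 4.380×10^6 Pa.

4.38 N/mm²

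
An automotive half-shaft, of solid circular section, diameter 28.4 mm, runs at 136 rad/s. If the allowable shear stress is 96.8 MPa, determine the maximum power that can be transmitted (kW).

J = πd⁴/32 = π(0.0284)⁴/32 = 6.387×10^-8 m⁴.
T_max = τ_allow·J/r = 9.68×10^7 × 6.387×10^-8 / 0.0142 = 435.4 N·m.
ω = 136 rad/s, so P_max = T_max·ω = 5.921×10^4 W.

59.2 kW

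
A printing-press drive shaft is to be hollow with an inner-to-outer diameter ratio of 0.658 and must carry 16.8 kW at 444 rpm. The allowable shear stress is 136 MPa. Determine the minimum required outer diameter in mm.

25.5 mm

ω = 2π·444/60 = 46.50 rad/s, so T = P/ω = 16.8×10³ / 46.50 = 361.3 N·m.
For a hollow shaft with d_i/d_o = 0.658: τ_max = 16T/(π d_o³ (1−k⁴)), so d_o = [16T/(π τ_allow (1−k⁴))]^(1/3) = [16·361.3/(π·1.36×10^8·0.8125)]^(1/3) = 0.02554 m.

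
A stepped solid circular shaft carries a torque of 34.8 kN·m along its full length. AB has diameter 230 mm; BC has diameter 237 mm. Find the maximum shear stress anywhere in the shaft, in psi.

2110 psi

Under the same torque, τ_max = 16T/(πd³) is largest where d is smallest — segment AB (d = 230 mm).
τ_max = 16·34800/(π·(0.230)³) = 1.457×10^7 Pa.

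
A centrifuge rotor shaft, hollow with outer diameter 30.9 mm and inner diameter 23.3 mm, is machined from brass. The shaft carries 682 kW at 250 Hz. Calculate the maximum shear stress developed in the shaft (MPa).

111 MPa

ω = 2π·250 = 1571 rad/s, so T = P/ω = 682×10³ / 1571 = 434.2 N·m.
J = π(d_o⁴ − d_i⁴)/32 = π(0.0309⁴ − 0.0233⁴)/32 = 6.057×10^-8 m⁴.
τ_max = T·r/J = 434.2 × 0.0154 / 6.057×10^-8 = 1.108×10^8 Pa.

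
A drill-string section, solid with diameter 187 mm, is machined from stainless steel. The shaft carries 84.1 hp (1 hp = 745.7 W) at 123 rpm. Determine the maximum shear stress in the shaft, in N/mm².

3.79 N/mm²

ω = 2π·123/60 = 12.88 rad/s, so T = P/ω = 84.1×745.7 / 12.88 = 4869 N·m.
J = πd⁴/32 = π(0.187)⁴/32 = 1.201×10^-4 m⁴.
τ_max = T·r/J = 4869 × 0.0935 / 1.201×10^-4 = 3.792×10^6 Pa.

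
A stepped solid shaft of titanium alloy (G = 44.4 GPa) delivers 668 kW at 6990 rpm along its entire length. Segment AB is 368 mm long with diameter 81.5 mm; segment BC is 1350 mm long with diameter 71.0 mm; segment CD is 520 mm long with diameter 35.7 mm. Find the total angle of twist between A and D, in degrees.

4.58°

ω = 2π·6990/60 = 732.0 rad/s, so T = P/ω = 668×10³ / 732.0 = 912.6 N·m.
J_AB = π(0.0815)⁴/32 = 4.33×10^-6 m⁴; J_BC = π(0.0710)⁴/32 = 2.49×10^-6 m⁴; J_CD = π(0.0357)⁴/32 = 1.59×10^-7 m⁴.
θ = (T/G)·Σ L_i/J_i = (912.6/44.4×10⁹)·(0.368/4.33×10^-6 + 1.35/2.49×10^-6 + 0.520/1.59×10^-7) = 0.07989 rad.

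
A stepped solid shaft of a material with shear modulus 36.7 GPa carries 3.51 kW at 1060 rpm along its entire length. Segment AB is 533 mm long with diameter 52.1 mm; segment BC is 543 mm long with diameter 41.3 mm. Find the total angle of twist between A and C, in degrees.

0.130°

ω = 2π·1060/60 = 111.0 rad/s, so T = P/ω = 3.51×10³ / 111.0 = 31.62 N·m.
J_AB = π(0.0521)⁴/32 = 7.23×10^-7 m⁴; J_BC = π(0.0413)⁴/32 = 2.86×10^-7 m⁴.
θ = (T/G)·Σ L_i/J_i = (31.62/36.7×10⁹)·(0.533/7.23×10^-7 + 0.543/2.86×10^-7) = 2.273×10^-3 rad.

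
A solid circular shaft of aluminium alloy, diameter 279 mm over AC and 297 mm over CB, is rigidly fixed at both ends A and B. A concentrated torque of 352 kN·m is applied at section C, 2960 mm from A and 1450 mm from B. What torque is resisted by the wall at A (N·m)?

Compatibility: T_A·a/J_AC = T_B·b/J_CB with T_A + T_B = T₀.
J_AC = 5.95×10^-4 m⁴, J_CB = 7.64×10^-4 m⁴, so T_A = T₀·(J_AC/a)/((J_AC/a)+(J_CB/b)) = 97200 N·m, T_B = 254800 N·m.

97200 N·m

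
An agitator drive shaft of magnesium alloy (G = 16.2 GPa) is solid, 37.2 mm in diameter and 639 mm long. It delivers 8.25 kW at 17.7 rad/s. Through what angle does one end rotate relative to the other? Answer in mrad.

97.8 mrad

ω = 17.7 rad/s, so T = P/ω = 8.25×10³ / 17.70 = 466.1 N·m.
J = πd⁴/32 = π(0.0372)⁴/32 = 1.880×10^-7 m⁴.
θ = T·L/(G·J) = 466.1 × 0.639 / (16.2×10⁹ × 1.880×10^-7) = 0.09779 rad.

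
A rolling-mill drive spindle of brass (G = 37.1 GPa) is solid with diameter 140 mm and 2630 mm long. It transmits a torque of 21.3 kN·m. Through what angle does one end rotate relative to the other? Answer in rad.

0.0400 rad

J = πd⁴/32 = π(0.140)⁴/32 = 3.771×10^-5 m⁴.
θ = T·L/(G·J) = 21300 × 2.63 / (37.1×10⁹ × 3.771×10^-5) = 0.04004 rad.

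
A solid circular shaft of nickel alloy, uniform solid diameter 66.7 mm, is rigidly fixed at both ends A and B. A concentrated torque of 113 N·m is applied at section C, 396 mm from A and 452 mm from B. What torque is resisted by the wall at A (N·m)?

With uniform GJ and both ends fixed, compatibility θ_AC = θ_CB gives T_A·a = T_B·b, together with T_A + T_B = T₀.
T_A = T₀·b/(a+b) = 113.0·452/848.0 = 60.23 N·m; T_B = 52.77 N·m.

60.2 N·m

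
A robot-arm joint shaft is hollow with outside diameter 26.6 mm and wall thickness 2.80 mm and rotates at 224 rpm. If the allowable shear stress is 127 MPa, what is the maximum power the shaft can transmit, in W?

J = π(d_o⁴ − d_i⁴)/32 = π(0.0266⁴ − 0.0210⁴)/32 = 3.006×10^-8 m⁴.
T_max = τ_allow·J/r = 1.27×10^8 × 3.006×10^-8 / 0.0133 = 287.0 N·m.
ω = 2π·224/60 = 23.46 rad/s, so P_max = T_max·ω = 6733 W.

6730 W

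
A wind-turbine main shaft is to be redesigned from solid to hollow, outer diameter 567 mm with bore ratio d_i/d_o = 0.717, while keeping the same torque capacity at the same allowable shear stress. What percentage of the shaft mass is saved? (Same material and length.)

40.4 %

Equal τ_max and T ⇒ the solid shaft needs d_s³ = d_o³(1−k⁴), so d_s = 567·(1−0.717⁴)^(1/3) = 511.9 mm.
Area ratio A_h/A_s = d_o²(1−k²)/d_s² = (1−k²)/(1−k⁴)^(2/3) = 0.5962.
Mass saving = 1 − 0.5962 = 40.4 %.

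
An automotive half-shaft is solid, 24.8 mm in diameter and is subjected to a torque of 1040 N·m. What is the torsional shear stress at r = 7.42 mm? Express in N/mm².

J = πd⁴/32 = π(0.0248)⁴/32 = 3.714×10^-8 m⁴.
Shear stress varies linearly with radius: τ = T·r/J = 1040 × 0.00742 / 3.714×10^-8 = 2.078×10^8 Pa.

208 N/mm²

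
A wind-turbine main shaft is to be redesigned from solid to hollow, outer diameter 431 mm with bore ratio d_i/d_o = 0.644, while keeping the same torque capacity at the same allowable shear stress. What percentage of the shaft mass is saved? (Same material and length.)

Equal τ_max and T ⇒ the solid shaft needs d_s³ = d_o³(1−k⁴), so d_s = 431·(1−0.644⁴)^(1/3) = 404.7 mm.
Area ratio A_h/A_s = d_o²(1−k²)/d_s² = (1−k²)/(1−k⁴)^(2/3) = 0.6637.
Mass saving = 1 − 0.6637 = 33.6 %.

33.6 %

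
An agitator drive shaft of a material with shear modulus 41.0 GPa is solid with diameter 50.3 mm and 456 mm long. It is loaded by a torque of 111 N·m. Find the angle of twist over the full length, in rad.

0.00196 rad

J = πd⁴/32 = π(0.0503)⁴/32 = 6.285×10^-7 m⁴.
θ = T·L/(G·J) = 111.0 × 0.456 / (41.0×10⁹ × 6.285×10^-7) = 1.964×10^-3 rad.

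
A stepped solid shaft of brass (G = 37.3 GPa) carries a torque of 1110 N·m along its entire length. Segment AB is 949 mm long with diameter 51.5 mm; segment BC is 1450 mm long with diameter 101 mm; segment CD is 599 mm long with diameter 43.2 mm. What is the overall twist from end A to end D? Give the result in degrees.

5.57°

J_AB = π(0.0515)⁴/32 = 6.91×10^-7 m⁴; J_BC = π(0.101)⁴/32 = 1.02×10^-5 m⁴; J_CD = π(0.0432)⁴/32 = 3.42×10^-7 m⁴.
θ = (T/G)·Σ L_i/J_i = (1110/37.3×10⁹)·(0.949/6.91×10^-7 + 1.45/1.02×10^-5 + 0.599/3.42×10^-7) = 0.09725 rad.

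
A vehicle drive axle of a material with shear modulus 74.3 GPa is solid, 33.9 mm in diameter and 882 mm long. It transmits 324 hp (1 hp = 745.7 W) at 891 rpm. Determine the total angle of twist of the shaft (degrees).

ω = 2π·891/60 = 93.31 rad/s, so T = P/ω = 324×745.7 / 93.31 = 2589 N·m.
J = πd⁴/32 = π(0.0339)⁴/32 = 1.297×10^-7 m⁴.
θ = T·L/(G·J) = 2589 × 0.882 / (74.3×10⁹ × 1.297×10^-7) = 0.2371 rad.

13.6°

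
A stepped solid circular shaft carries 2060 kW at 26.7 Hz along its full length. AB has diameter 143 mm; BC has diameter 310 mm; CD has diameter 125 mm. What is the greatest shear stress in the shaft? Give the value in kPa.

32000 kPa

ω = 2π·26.7 = 167.8 rad/s, so T = P/ω = 2060×10³ / 167.8 = 12280 N·m.
Under the same torque, τ_max = 16T/(πd³) is largest where d is smallest — segment CD (d = 125 mm).
τ_max = 16·12280/(π·(0.125)³) = 3.202×10^7 Pa.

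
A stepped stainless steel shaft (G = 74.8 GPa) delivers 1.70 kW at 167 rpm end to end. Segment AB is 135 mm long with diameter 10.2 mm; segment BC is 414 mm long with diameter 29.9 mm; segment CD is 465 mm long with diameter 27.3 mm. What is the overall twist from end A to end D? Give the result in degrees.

ω = 2π·167/60 = 17.49 rad/s, so T = P/ω = 1.70×10³ / 17.49 = 97.21 N·m.
J_AB = π(0.0102)⁴/32 = 1.06×10^-9 m⁴; J_BC = π(0.0299)⁴/32 = 7.85×10^-8 m⁴; J_CD = π(0.0273)⁴/32 = 5.45×10^-8 m⁴.
θ = (T/G)·Σ L_i/J_i = (97.21/74.8×10⁹)·(0.135/1.06×10^-9 + 0.414/7.85×10^-8 + 0.465/5.45×10^-8) = 0.1830 rad.

10.5°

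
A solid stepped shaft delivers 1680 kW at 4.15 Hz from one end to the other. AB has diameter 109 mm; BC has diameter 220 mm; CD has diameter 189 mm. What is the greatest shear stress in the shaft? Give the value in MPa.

253 MPa

ω = 2π·4.15 = 26.08 rad/s, so T = P/ω = 1680×10³ / 26.08 = 64430 N·m.
Under the same torque, τ_max = 16T/(πd³) is largest where d is smallest — segment AB (d = 109 mm).
τ_max = 16·64430/(π·(0.109)³) = 2.534×10^8 Pa.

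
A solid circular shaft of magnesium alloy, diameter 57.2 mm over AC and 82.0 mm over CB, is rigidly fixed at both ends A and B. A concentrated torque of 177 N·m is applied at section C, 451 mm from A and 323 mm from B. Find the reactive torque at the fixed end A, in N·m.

Compatibility: T_A·a/J_AC = T_B·b/J_CB with T_A + T_B = T₀.
J_AC = 1.05×10^-6 m⁴, J_CB = 4.44×10^-6 m⁴, so T_A = T₀·(J_AC/a)/((J_AC/a)+(J_CB/b)) = 25.66 N·m, T_B = 151.3 N·m.

25.7 N·m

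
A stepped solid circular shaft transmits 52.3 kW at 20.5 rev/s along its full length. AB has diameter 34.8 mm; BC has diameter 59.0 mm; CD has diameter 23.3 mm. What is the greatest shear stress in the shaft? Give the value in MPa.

163 MPa

ω = 2π·20.5 = 128.8 rad/s, so T = P/ω = 52.3×10³ / 128.8 = 406.0 N·m.
Under the same torque, τ_max = 16T/(πd³) is largest where d is smallest — segment CD (d = 23.3 mm).
τ_max = 16·406.0/(π·(0.0233)³) = 1.635×10^8 Pa.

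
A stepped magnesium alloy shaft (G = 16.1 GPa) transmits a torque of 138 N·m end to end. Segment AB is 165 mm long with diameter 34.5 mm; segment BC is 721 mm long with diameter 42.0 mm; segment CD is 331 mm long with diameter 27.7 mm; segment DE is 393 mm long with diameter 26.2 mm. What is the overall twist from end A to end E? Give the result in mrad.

152 mrad

J_AB = π(0.0345)⁴/32 = 1.39×10^-7 m⁴; J_BC = π(0.0420)⁴/32 = 3.05×10^-7 m⁴; J_CD = π(0.0277)⁴/32 = 5.78×10^-8 m⁴; J_DE = π(0.0262)⁴/32 = 4.63×10^-8 m⁴.
θ = (T/G)·Σ L_i/J_i = (138.0/16.1×10⁹)·(0.165/1.39×10^-7 + 0.721/3.05×10^-7 + 0.331/5.78×10^-8 + 0.393/4.63×10^-8) = 0.1523 rad.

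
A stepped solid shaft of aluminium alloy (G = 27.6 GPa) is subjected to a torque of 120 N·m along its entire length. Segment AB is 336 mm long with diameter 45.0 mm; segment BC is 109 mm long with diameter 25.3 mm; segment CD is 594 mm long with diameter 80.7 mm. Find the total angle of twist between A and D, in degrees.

J_AB = π(0.0450)⁴/32 = 4.03×10^-7 m⁴; J_BC = π(0.0253)⁴/32 = 4.02×10^-8 m⁴; J_CD = π(0.0807)⁴/32 = 4.16×10^-6 m⁴.
θ = (T/G)·Σ L_i/J_i = (120.0/27.6×10⁹)·(0.336/4.03×10^-7 + 0.109/4.02×10^-8 + 0.594/4.16×10^-6) = 0.01603 rad.

0.919°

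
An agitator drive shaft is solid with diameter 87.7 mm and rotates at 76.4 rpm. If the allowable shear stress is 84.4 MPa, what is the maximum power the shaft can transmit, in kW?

89.4 kW

J = πd⁴/32 = π(0.0877)⁴/32 = 5.808×10^-6 m⁴.
T_max = τ_allow·J/r = 8.44×10^7 × 5.808×10^-6 / 0.0439 = 11180 N·m.
ω = 2π·76.4/60 = 8.001 rad/s, so P_max = T_max·ω = 8.943×10^4 W.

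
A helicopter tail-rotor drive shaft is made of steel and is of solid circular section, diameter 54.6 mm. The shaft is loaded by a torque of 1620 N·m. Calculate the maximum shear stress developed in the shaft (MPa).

50.7 MPa

J = πd⁴/32 = π(0.0546)⁴/32 = 8.725×10^-7 m⁴.
τ_max = T·r/J = 1620 × 0.0273 / 8.725×10^-7 = 5.069×10^7 Pa.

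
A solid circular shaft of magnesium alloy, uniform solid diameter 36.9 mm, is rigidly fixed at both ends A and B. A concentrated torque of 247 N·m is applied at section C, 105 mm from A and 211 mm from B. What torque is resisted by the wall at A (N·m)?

With uniform GJ and both ends fixed, compatibility θ_AC = θ_CB gives T_A·a = T_B·b, together with T_A + T_B = T₀.
T_A = T₀·b/(a+b) = 247.0·211/316.0 = 164.9 N·m; T_B = 82.07 N·m.

165 N·m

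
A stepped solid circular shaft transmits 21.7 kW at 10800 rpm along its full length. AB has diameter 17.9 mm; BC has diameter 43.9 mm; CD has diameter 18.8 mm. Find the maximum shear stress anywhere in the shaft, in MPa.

ω = 2π·10800/60 = 1131 rad/s, so T = P/ω = 21.7×10³ / 1131 = 19.19 N·m.
Under the same torque, τ_max = 16T/(πd³) is largest where d is smallest — segment AB (d = 17.9 mm).
τ_max = 16·19.19/(π·(0.0179)³) = 1.704×10^7 Pa.

17.0 MPa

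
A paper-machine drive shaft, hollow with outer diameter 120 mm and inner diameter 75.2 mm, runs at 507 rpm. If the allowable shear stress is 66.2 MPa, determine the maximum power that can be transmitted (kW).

J = π(d_o⁴ − d_i⁴)/32 = π(0.120⁴ − 0.0752⁴)/32 = 1.722×10^-5 m⁴.
T_max = τ_allow·J/r = 6.62×10^7 × 1.722×10^-5 / 0.0600 = 19000 N·m.
ω = 2π·507/60 = 53.09 rad/s, so P_max = T_max·ω = 1.009×10^6 W.

1010 kW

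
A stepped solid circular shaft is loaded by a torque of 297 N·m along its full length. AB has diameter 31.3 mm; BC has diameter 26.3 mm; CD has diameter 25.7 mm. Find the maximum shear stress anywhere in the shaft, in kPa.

89100 kPa

Under the same torque, τ_max = 16T/(πd³) is largest where d is smallest — segment CD (d = 25.7 mm).
τ_max = 16·297.0/(π·(0.0257)³) = 8.911×10^7 Pa.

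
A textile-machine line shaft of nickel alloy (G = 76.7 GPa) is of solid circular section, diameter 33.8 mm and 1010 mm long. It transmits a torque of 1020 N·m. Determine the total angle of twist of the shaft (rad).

0.105 rad

J = πd⁴/32 = π(0.0338)⁴/32 = 1.281×10^-7 m⁴.
θ = T·L/(G·J) = 1020 × 1.01 / (76.7×10⁹ × 1.281×10^-7) = 0.1048 rad.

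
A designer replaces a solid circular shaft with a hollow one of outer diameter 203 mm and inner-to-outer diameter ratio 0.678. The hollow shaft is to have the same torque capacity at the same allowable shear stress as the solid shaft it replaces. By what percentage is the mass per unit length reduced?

Equal τ_max and T ⇒ the solid shaft needs d_s³ = d_o³(1−k⁴), so d_s = 203·(1−0.678⁴)^(1/3) = 187.6 mm.
Area ratio A_h/A_s = d_o²(1−k²)/d_s² = (1−k²)/(1−k⁴)^(2/3) = 0.6330.
Mass saving = 1 − 0.6330 = 36.7 %.

36.7 %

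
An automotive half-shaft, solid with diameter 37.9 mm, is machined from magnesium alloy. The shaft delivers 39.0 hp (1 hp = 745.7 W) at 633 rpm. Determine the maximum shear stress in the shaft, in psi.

ω = 2π·633/60 = 66.29 rad/s, so T = P/ω = 39.0×745.7 / 66.29 = 438.7 N·m.
J = πd⁴/32 = π(0.0379)⁴/32 = 2.026×10^-7 m⁴.
τ_max = T·r/J = 438.7 × 0.0189 / 2.026×10^-7 = 4.104×10^7 Pa.

5950 psi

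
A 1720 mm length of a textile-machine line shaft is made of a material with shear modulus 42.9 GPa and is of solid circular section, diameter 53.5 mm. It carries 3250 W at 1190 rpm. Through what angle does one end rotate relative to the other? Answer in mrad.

ω = 2π·1190/60 = 124.6 rad/s, so T = P/ω = 3250 / 124.6 = 26.08 N·m.
J = πd⁴/32 = π(0.0535)⁴/32 = 8.043×10^-7 m⁴.
θ = T·L/(G·J) = 26.08 × 1.72 / (42.9×10⁹ × 8.043×10^-7) = 1.300×10^-3 rad.

1.30 mrad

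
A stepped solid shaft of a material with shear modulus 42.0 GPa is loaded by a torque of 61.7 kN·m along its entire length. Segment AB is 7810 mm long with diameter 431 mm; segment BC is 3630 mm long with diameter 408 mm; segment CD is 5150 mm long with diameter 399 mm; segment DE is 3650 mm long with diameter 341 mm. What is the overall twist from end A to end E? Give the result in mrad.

12.4 mrad

J_AB = π(0.431)⁴/32 = 3.39×10^-3 m⁴; J_BC = π(0.408)⁴/32 = 2.72×10^-3 m⁴; J_CD = π(0.399)⁴/32 = 2.49×10^-3 m⁴; J_DE = π(0.341)⁴/32 = 1.33×10^-3 m⁴.
θ = (T/G)·Σ L_i/J_i = (61700/42.0×10⁹)·(7.81/3.39×10^-3 + 3.63/2.72×10^-3 + 5.15/2.49×10^-3 + 3.65/1.33×10^-3) = 0.01243 rad.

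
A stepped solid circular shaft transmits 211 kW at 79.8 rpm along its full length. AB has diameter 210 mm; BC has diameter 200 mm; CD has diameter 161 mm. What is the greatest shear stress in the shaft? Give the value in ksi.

4.47 ksi

ω = 2π·79.8/60 = 8.357 rad/s, so T = P/ω = 211×10³ / 8.357 = 25250 N·m.
Under the same torque, τ_max = 16T/(πd³) is largest where d is smallest — segment CD (d = 161 mm).
τ_max = 16·25250/(π·(0.161)³) = 3.081×10^7 Pa.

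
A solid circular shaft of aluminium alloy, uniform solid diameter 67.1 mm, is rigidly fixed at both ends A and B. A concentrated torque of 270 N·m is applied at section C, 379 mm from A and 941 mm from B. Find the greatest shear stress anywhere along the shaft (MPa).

3.24 MPa

With uniform GJ and both ends fixed, compatibility θ_AC = θ_CB gives T_A·a = T_B·b, together with T_A + T_B = T₀.
T_A = T₀·b/(a+b) = 270.0·941/1320 = 192.5 N·m; T_B = 77.52 N·m.
τ in each portion: τ_AC = 3.24×10^6 Pa, τ_CB = 1.31×10^6 Pa; maximum is in AC.
τ_max = T_AC·r/J = 192.5·0.0335/1.99×10^-6 = 3.245×10^6 Pa.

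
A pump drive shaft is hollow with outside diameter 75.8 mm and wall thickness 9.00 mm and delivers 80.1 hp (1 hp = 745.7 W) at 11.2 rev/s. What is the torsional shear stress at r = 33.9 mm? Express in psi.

ω = 2π·11.2 = 70.37 rad/s, so T = P/ω = 80.1×745.7 / 70.37 = 848.8 N·m.
J = π(d_o⁴ − d_i⁴)/32 = π(0.0758⁴ − 0.0578⁴)/32 = 2.145×10^-6 m⁴.
Shear stress varies linearly with radius: τ = T·r/J = 848.8 × 0.0339 / 2.145×10^-6 = 1.341×10^7 Pa.

1950 psi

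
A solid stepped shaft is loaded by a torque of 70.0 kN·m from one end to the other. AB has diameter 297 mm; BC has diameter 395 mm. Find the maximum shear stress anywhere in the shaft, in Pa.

Under the same torque, τ_max = 16T/(πd³) is largest where d is smallest — segment AB (d = 297 mm).
τ_max = 16·70000/(π·(0.297)³) = 1.361×10^7 Pa.

1.36e7 Pa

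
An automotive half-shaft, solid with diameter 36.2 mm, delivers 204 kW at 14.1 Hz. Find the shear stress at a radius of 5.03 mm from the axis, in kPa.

ω = 2π·14.1 = 88.59 rad/s, so T = P/ω = 204×10³ / 88.59 = 2303 N·m.
J = πd⁴/32 = π(0.0362)⁴/32 = 1.686×10^-7 m⁴.
Shear stress varies linearly with radius: τ = T·r/J = 2303 × 0.00503 / 1.686×10^-7 = 6.870×10^7 Pa.

68700 kPa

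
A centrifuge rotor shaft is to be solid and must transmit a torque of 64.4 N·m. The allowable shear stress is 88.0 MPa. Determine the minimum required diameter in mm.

15.5 mm

For a solid shaft τ_max = 16T/(πd³), so d = (16T/(π τ_allow))^(1/3) = (16·64.40/(π·8.80×10^7))^(1/3) = 0.01550 m.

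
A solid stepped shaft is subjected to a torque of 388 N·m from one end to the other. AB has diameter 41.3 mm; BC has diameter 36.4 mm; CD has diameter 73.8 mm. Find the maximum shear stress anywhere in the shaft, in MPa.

Under the same torque, τ_max = 16T/(πd³) is largest where d is smallest — segment BC (d = 36.4 mm).
τ_max = 16·388.0/(π·(0.0364)³) = 4.097×10^7 Pa.

41.0 MPa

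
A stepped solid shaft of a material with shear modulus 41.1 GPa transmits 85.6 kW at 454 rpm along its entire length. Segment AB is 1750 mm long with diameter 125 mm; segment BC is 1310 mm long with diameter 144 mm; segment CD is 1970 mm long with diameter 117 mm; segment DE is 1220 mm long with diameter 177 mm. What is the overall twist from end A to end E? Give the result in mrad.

ω = 2π·454/60 = 47.54 rad/s, so T = P/ω = 85.6×10³ / 47.54 = 1800 N·m.
J_AB = π(0.125)⁴/32 = 2.40×10^-5 m⁴; J_BC = π(0.144)⁴/32 = 4.22×10^-5 m⁴; J_CD = π(0.117)⁴/32 = 1.84×10^-5 m⁴; J_DE = π(0.177)⁴/32 = 9.64×10^-5 m⁴.
θ = (T/G)·Σ L_i/J_i = (1800/41.1×10⁹)·(1.75/2.40×10^-5 + 1.31/4.22×10^-5 + 1.97/1.84×10^-5 + 1.22/9.64×10^-5) = 9.804×10^-3 rad.

9.80 mrad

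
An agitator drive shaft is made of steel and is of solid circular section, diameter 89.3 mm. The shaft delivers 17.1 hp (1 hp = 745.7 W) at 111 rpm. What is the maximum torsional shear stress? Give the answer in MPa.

ω = 2π·111/60 = 11.62 rad/s, so T = P/ω = 17.1×745.7 / 11.62 = 1097 N·m.
J = πd⁴/32 = π(0.0893)⁴/32 = 6.243×10^-6 m⁴.
τ_max = T·r/J = 1097 × 0.0446 / 6.243×10^-6 = 7.846×10^6 Pa.

7.85 MPa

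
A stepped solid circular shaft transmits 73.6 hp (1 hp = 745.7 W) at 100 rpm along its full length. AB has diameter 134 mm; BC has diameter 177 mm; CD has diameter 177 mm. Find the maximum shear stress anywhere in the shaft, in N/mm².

11.1 N/mm²

ω = 2π·100/60 = 10.47 rad/s, so T = P/ω = 73.6×745.7 / 10.47 = 5241 N·m.
Under the same torque, τ_max = 16T/(πd³) is largest where d is smallest — segment AB (d = 134 mm).
τ_max = 16·5241/(π·(0.134)³) = 1.109×10^7 Pa.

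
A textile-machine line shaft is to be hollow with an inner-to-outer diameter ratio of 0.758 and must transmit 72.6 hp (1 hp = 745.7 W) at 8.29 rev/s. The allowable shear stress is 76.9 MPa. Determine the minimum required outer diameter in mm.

46.8 mm

ω = 2π·8.29 = 52.09 rad/s, so T = P/ω = 72.6×745.7 / 52.09 = 1039 N·m.
For a hollow shaft with d_i/d_o = 0.758: τ_max = 16T/(π d_o³ (1−k⁴)), so d_o = [16T/(π τ_allow (1−k⁴))]^(1/3) = [16·1039/(π·7.69×10^7·0.6699)]^(1/3) = 0.04684 m.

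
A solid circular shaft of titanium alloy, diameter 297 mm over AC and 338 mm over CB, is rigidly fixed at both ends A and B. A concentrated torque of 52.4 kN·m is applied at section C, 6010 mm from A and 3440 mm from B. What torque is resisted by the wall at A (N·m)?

Compatibility: T_A·a/J_AC = T_B·b/J_CB with T_A + T_B = T₀.
J_AC = 7.64×10^-4 m⁴, J_CB = 1.28×10^-3 m⁴, so T_A = T₀·(J_AC/a)/((J_AC/a)+(J_CB/b)) = 13330 N·m, T_B = 39070 N·m.

13300 N·m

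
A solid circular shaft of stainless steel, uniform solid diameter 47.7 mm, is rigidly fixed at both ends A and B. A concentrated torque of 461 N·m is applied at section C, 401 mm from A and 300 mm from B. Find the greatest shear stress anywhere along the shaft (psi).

With uniform GJ and both ends fixed, compatibility θ_AC = θ_CB gives T_A·a = T_B·b, together with T_A + T_B = T₀.
T_A = T₀·b/(a+b) = 461.0·300/701.0 = 197.3 N·m; T_B = 263.7 N·m.
τ in each portion: τ_AC = 9.26×10^6 Pa, τ_CB = 1.24×10^7 Pa; maximum is in CB.
τ_max = T_CB·r/J = 263.7·0.0239/5.08×10^-7 = 1.237×10^7 Pa.

1790 psi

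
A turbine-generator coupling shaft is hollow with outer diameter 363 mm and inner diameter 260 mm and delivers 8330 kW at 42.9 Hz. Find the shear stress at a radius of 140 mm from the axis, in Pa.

ω = 2π·42.9 = 269.5 rad/s, so T = P/ω = 8330×10³ / 269.5 = 30900 N·m.
J = π(d_o⁴ − d_i⁴)/32 = π(0.363⁴ − 0.260⁴)/32 = 1.256×10^-3 m⁴.
Shear stress varies linearly with radius: τ = T·r/J = 30900 × 0.140 / 1.256×10^-3 = 3.445×10^6 Pa.

3.44e6 Pa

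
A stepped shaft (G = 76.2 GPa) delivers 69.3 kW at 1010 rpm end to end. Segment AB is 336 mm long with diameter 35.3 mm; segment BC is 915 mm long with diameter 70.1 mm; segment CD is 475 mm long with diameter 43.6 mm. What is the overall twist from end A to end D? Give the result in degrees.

ω = 2π·1010/60 = 105.8 rad/s, so T = P/ω = 69.3×10³ / 105.8 = 655.2 N·m.
J_AB = π(0.0353)⁴/32 = 1.52×10^-7 m⁴; J_BC = π(0.0701)⁴/32 = 2.37×10^-6 m⁴; J_CD = π(0.0436)⁴/32 = 3.55×10^-7 m⁴.
θ = (T/G)·Σ L_i/J_i = (655.2/76.2×10⁹)·(0.336/1.52×10^-7 + 0.915/2.37×10^-6 + 0.475/3.55×10^-7) = 0.03378 rad.

1.94°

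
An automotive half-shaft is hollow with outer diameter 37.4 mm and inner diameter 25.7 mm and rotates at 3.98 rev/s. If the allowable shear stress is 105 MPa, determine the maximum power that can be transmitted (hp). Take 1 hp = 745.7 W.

J = π(d_o⁴ − d_i⁴)/32 = π(0.0374⁴ − 0.0257⁴)/32 = 1.493×10^-7 m⁴.
T_max = τ_allow·J/r = 1.05×10^8 × 1.493×10^-7 / 0.0187 = 838.1 N·m.
ω = 2π·3.98 = 25.01 rad/s, so P_max = T_max·ω = 2.096×10^4 W.

28.1 hp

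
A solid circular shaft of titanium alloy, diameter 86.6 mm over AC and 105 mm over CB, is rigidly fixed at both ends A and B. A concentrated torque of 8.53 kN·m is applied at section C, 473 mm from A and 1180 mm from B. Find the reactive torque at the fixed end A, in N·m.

4570 N·m

Compatibility: T_A·a/J_AC = T_B·b/J_CB with T_A + T_B = T₀.
J_AC = 5.52×10^-6 m⁴, J_CB = 1.19×10^-5 m⁴, so T_A = T₀·(J_AC/a)/((J_AC/a)+(J_CB/b)) = 4571 N·m, T_B = 3959 N·m.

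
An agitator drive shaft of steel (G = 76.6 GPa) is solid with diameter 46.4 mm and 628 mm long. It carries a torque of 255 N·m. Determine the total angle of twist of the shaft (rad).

J = πd⁴/32 = π(0.0464)⁴/32 = 4.551×10^-7 m⁴.
θ = T·L/(G·J) = 255.0 × 0.628 / (76.6×10⁹ × 4.551×10^-7) = 4.594×10^-3 rad.

0.00459 rad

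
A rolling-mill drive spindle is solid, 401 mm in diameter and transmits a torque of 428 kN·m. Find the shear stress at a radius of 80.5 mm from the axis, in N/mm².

13.6 N/mm²

J = πd⁴/32 = π(0.401)⁴/32 = 2.539×10^-3 m⁴.
Shear stress varies linearly with radius: τ = T·r/J = 428000 × 0.0805 / 2.539×10^-3 = 1.357×10^7 Pa.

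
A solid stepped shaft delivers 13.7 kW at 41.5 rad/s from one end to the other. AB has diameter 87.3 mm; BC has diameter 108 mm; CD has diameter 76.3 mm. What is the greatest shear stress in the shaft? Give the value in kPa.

3790 kPa

ω = 41.5 rad/s, so T = P/ω = 13.7×10³ / 41.50 = 330.1 N·m.
Under the same torque, τ_max = 16T/(πd³) is largest where d is smallest — segment CD (d = 76.3 mm).
τ_max = 16·330.1/(π·(0.0763)³) = 3.785×10^6 Pa.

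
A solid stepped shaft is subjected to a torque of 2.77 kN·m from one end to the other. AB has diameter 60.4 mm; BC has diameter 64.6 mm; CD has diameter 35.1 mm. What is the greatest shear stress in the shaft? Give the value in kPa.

326000 kPa

Under the same torque, τ_max = 16T/(πd³) is largest where d is smallest — segment CD (d = 35.1 mm).
τ_max = 16·2770/(π·(0.0351)³) = 3.262×10^8 Pa.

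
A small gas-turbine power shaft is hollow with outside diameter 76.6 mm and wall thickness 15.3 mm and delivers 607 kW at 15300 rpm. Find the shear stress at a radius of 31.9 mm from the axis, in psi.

ω = 2π·15300/60 = 1602 rad/s, so T = P/ω = 607×10³ / 1602 = 378.9 N·m.
J = π(d_o⁴ − d_i⁴)/32 = π(0.0766⁴ − 0.0460⁴)/32 = 2.940×10^-6 m⁴.
Shear stress varies linearly with radius: τ = T·r/J = 378.9 × 0.0319 / 2.940×10^-6 = 4.110×10^6 Pa.

596 psi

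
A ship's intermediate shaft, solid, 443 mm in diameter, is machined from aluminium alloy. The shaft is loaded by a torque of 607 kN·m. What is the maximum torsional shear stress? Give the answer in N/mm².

J = πd⁴/32 = π(0.443)⁴/32 = 3.781×10^-3 m⁴.
τ_max = T·r/J = 607000 × 0.222 / 3.781×10^-3 = 3.556×10^7 Pa.

35.6 N/mm²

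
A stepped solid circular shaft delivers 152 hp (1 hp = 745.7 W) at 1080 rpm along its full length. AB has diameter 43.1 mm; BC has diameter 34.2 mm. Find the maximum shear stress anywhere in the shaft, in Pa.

ω = 2π·1080/60 = 113.1 rad/s, so T = P/ω = 152×745.7 / 113.1 = 1002 N·m.
Under the same torque, τ_max = 16T/(πd³) is largest where d is smallest — segment BC (d = 34.2 mm).
τ_max = 16·1002/(π·(0.0342)³) = 1.276×10^8 Pa.

1.28e8 Pa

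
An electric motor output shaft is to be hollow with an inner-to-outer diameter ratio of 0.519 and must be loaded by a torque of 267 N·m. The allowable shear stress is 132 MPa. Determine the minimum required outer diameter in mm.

22.3 mm

For a hollow shaft with d_i/d_o = 0.519: τ_max = 16T/(π d_o³ (1−k⁴)), so d_o = [16T/(π τ_allow (1−k⁴))]^(1/3) = [16·267.0/(π·1.32×10^8·0.9274)]^(1/3) = 0.02231 m.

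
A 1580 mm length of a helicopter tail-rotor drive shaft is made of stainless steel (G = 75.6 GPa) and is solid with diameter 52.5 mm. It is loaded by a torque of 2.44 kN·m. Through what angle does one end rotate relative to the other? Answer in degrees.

J = πd⁴/32 = π(0.0525)⁴/32 = 7.458×10^-7 m⁴.
θ = T·L/(G·J) = 2440 × 1.58 / (75.6×10⁹ × 7.458×10^-7) = 0.06837 rad.

3.92°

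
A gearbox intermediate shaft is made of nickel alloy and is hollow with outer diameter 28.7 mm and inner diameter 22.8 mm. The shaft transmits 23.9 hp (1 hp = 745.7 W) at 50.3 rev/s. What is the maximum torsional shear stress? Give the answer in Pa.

2.02e7 Pa

ω = 2π·50.3 = 316.0 rad/s, so T = P/ω = 23.9×745.7 / 316.0 = 56.39 N·m.
J = π(d_o⁴ − d_i⁴)/32 = π(0.0287⁴ − 0.0228⁴)/32 = 4.008×10^-8 m⁴.
τ_max = T·r/J = 56.39 × 0.0143 / 4.008×10^-8 = 2.019×10^7 Pa.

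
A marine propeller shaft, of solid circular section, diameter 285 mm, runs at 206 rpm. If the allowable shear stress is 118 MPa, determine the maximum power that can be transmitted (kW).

11600 kW

J = πd⁴/32 = π(0.285)⁴/32 = 6.477×10^-4 m⁴.
T_max = τ_allow·J/r = 1.18×10^8 × 6.477×10^-4 / 0.142 = 536300 N·m.
ω = 2π·206/60 = 21.57 rad/s, so P_max = T_max·ω = 1.157×10^7 W.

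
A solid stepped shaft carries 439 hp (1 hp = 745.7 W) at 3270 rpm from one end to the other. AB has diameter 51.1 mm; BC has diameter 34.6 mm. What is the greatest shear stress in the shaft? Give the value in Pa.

1.18e8 Pa

ω = 2π·3270/60 = 342.4 rad/s, so T = P/ω = 439×745.7 / 342.4 = 956.0 N·m.
Under the same torque, τ_max = 16T/(πd³) is largest where d is smallest — segment BC (d = 34.6 mm).
τ_max = 16·956.0/(π·(0.0346)³) = 1.175×10^8 Pa.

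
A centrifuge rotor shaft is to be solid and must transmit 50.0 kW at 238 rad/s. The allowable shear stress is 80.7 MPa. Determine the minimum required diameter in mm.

23.7 mm

ω = 238 rad/s, so T = P/ω = 50.0×10³ / 238.0 = 210.1 N·m.
For a solid shaft τ_max = 16T/(πd³), so d = (16T/(π τ_allow))^(1/3) = (16·210.1/(π·8.07×10^7))^(1/3) = 0.02367 m.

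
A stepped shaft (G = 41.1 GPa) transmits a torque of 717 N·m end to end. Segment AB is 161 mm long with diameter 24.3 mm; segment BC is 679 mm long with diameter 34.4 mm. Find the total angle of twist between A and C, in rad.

0.168 rad

J_AB = π(0.0243)⁴/32 = 3.42×10^-8 m⁴; J_BC = π(0.0344)⁴/32 = 1.37×10^-7 m⁴.
θ = (T/G)·Σ L_i/J_i = (717.0/41.1×10⁹)·(0.161/3.42×10^-8 + 0.679/1.37×10^-7) = 0.1682 rad.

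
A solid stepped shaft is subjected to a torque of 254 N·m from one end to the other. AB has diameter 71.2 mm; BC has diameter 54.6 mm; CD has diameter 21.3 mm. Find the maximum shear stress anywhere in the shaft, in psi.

19400 psi

Under the same torque, τ_max = 16T/(πd³) is largest where d is smallest — segment CD (d = 21.3 mm).
τ_max = 16·254.0/(π·(0.0213)³) = 1.339×10^8 Pa.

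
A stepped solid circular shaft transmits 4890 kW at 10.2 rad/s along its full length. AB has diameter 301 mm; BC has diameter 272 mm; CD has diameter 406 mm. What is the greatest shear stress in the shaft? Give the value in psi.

ω = 10.2 rad/s, so T = P/ω = 4890×10³ / 10.20 = 479400 N·m.
Under the same torque, τ_max = 16T/(πd³) is largest where d is smallest — segment BC (d = 272 mm).
τ_max = 16·479400/(π·(0.272)³) = 1.213×10^8 Pa.

17600 psi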